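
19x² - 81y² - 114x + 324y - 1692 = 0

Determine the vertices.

Group: 19(x² - 6x) -81(y² - 4y) = 1692
Completing the square gives 19(x - 3)² -81(y - 2)² = 1692 + 171 - 324 = 1539.
Dividing both sides by 1539: (x - 3)²/81 - (y - 2)²/19 = 1
Hyperbola, center (3, 2), transverse axis horizontal; a² = 81, b² = 19.
a = 9. Vertices at (h ± a, k).

(-6, 2) and (12, 2)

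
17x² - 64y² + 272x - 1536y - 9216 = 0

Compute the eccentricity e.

e = 9/8

17(x² + 16x) -64(y² + 24y) = 9216
Complete the square: 17(x + 8)² -64(y + 12)² = 9216 + 1088 - 9216 = 1088
Divide by 1088: (x + 8)²/64 - (y + 12)²/17 = 1
Hyperbola, center (-8, -12), transverse axis horizontal; a² = 64, b² = 17.
c² = a² + b² = 81, so c = 9.
e = c/a = 9/8.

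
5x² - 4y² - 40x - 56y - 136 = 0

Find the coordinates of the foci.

Collect terms: 5(x² - 8x) -4(y² + 14y) = 136
5(x - 4)² -4(y + 7)² = 136 + 80 - 196 = 20
Divide through by 20 to get (x - 4)²/4 - (y + 7)²/5 = 1.
Hyperbola, center (4, -7), transverse axis horizontal; a² = 4, b² = 5.
c² = a² + b² = 4 + 5 = 9, so c = 3.
Foci lie on the horizontal axis through the center: (h ± c, k).

(1, -7) and (7, -7)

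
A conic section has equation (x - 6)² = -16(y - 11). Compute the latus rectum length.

Vertex (6, 11); 4p = -16 so p = -4. Opens down.
Latus rectum length = |4p| = 16.

16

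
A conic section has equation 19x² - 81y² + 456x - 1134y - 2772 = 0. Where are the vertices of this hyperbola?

19(x² + 24x) -81(y² + 14y) = 2772
Complete the square in x and y: 19(x + 12)² -81(y + 7)² = 2772 + 2736 - 3969 = 1539
Dividing both sides by 1539: (x + 12)²/81 - (y + 7)²/19 = 1
Hyperbola, center (-12, -7), transverse axis horizontal; a² = 81, b² = 19.
a = 9. Vertices at (h ± a, k).

(-21, -7) and (-3, -7)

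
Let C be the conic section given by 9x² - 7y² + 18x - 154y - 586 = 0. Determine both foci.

9(x² + 2x) -7(y² + 22y) = 586
Complete the square: 9(x + 1)² -7(y + 11)² = 586 + 9 - 847 = -252
Divide by -252: (y + 11)²/36 - (x + 1)²/28 = 1
Hyperbola, center (-1, -11), transverse axis vertical; a² = 36, b² = 28.
c² = a² + b² = 36 + 28 = 64, so c = 8.
Foci lie on the vertical axis through the center: (h, k ± c).

(-1, -19) and (-1, -3)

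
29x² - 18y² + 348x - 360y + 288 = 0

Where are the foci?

Group: 29(x² + 12x) -18(y² + 20y) = -288
Complete the square in x and y: 29(x + 6)² -18(y + 10)² = -288 + 1044 - 1800 = -1044
Divide through by -1044 to get (y + 10)²/58 - (x + 6)²/36 = 1.
Hyperbola, center (-6, -10), transverse axis vertical; a² = 58, b² = 36.
c² = a² + b² = 58 + 36 = 94, so c = √94.
Foci lie on the vertical axis through the center: (h, k ± c).

(-6, -10 - √94) and (-6, -10 + √94)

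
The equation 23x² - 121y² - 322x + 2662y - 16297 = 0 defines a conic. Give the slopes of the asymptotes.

√23/11 and -√23/11

Collect terms: 23(x² - 14x) -121(y² - 22y) = 16297
23(x - 7)² -121(y - 11)² = 16297 + 1127 - 14641 = 2783
Divide through by 2783 to get (x - 7)²/121 - (y - 11)²/23 = 1.
Hyperbola, center (7, 11), transverse axis horizontal; a² = 121, b² = 23.
For a horizontal hyperbola the asymptotes have slope ±b/a.
Here that is ±√23/11.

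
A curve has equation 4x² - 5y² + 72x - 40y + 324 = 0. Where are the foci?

Group the x- and y-terms: 4(x² + 18x) -5(y² + 8y) = -324
4(x + 9)² -5(y + 4)² = -324 + 324 - 80 = -80
Divide by -80: (y + 4)²/16 - (x + 9)²/20 = 1
Hyperbola, center (-9, -4), transverse axis vertical; a² = 16, b² = 20.
c² = a² + b² = 16 + 20 = 36, so c = 6.
Foci lie on the vertical axis through the center: (h, k ± c).

(-9, -10) and (-9, 2)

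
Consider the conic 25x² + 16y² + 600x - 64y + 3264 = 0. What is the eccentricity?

Group: 25(x² + 24x) + 16(y² - 4y) = -3264
Completing the square gives 25(x + 12)² + 16(y - 2)² = -3264 + 3600 + 64 = 400.
Dividing both sides by 400: (x + 12)²/16 + (y - 2)²/25 = 1
Ellipse, center (-12, 2), major axis vertical; a² = 25, b² = 16.
c² = a² - b² = 9, so c = 3.
e = c/a = 3/5.

e = 3/5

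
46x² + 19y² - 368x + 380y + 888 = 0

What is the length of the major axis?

4√23

Collect terms: 46(x² - 8x) + 19(y² + 20y) = -888
46(x - 4)² + 19(y + 10)² = -888 + 736 + 1900 = 1748
Divide by 1748: (x - 4)²/38 + (y + 10)²/92 = 1
Ellipse, center (4, -10), major axis vertical; a² = 92, b² = 38.
a² = 92 so a = 2√23; the major axis has length 2a = 4√23.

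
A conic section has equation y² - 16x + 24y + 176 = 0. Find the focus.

Only y is squared. Complete the square in y: (y + 12)² = 16(x - 2).
Vertex (2, -12); 4p = 16 so p = 4. Opens right.
Focus is p units from the vertex along the axis: (h + p, k).

(6, -12)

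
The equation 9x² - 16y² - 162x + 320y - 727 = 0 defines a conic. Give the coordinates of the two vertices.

Group: 9(x² - 18x) -16(y² - 20y) = 727
Completing the square gives 9(x - 9)² -16(y - 10)² = 727 + 729 - 1600 = -144.
Divide by -144: (y - 10)²/9 - (x - 9)²/16 = 1
Hyperbola, center (9, 10), transverse axis vertical; a² = 9, b² = 16.
a = 3. Vertices at (h, k ± a).

(9, 7) and (9, 13)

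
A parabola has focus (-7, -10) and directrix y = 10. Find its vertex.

The vertex is the midpoint between the focus and the directrix along the axis of symmetry.
Axis is vertical (directrix is horizontal). Vertex y-coordinate = (-10 + 10)/2 = 0; x-coordinate = -7.

(-7, 0)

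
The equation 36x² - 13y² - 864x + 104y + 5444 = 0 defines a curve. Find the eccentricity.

Collect terms: 36(x² - 24x) -13(y² - 8y) = -5444
Completing the square gives 36(x - 12)² -13(y - 4)² = -5444 + 5184 - 208 = -468.
Dividing both sides by -468: (y - 4)²/36 - (x - 12)²/13 = 1
Hyperbola, center (12, 4), transverse axis vertical; a² = 36, b² = 13.
c² = a² + b² = 49, so c = 7.
e = c/a = 7/6.

e = 7/6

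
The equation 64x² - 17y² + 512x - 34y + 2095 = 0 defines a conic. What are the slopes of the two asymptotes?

64(x² + 8x) -17(y² + 2y) = -2095
Completing the square gives 64(x + 4)² -17(y + 1)² = -2095 + 1024 - 17 = -1088.
Divide by -1088: (y + 1)²/64 - (x + 4)²/17 = 1
Hyperbola, center (-4, -1), transverse axis vertical; a² = 64, b² = 17.
For a vertical hyperbola the asymptotes have slope ±a/b.
Here that is ±8/√17 = ±8√17/17.

8√17/17 and -8√17/17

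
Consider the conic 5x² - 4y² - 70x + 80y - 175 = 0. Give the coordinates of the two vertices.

(5, 10) and (9, 10)

Rearranging, 5(x² - 14x) -4(y² - 20y) = 175.
5(x - 7)² -4(y - 10)² = 175 + 245 - 400 = 20
Dividing both sides by 20: (x - 7)²/4 - (y - 10)²/5 = 1
Hyperbola, center (7, 10), transverse axis horizontal; a² = 4, b² = 5.
a = 2. Vertices at (h ± a, k).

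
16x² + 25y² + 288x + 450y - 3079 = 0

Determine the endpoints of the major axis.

Collect terms: 16(x² + 18x) + 25(y² + 18y) = 3079
16(x + 9)² + 25(y + 9)² = 3079 + 1296 + 2025 = 6400
Divide through by 6400 to get (x + 9)²/400 + (y + 9)²/256 = 1.
Ellipse, center (-9, -9), major axis horizontal; a² = 400, b² = 256.
a = 20. Vertices at (h ± a, k).

(-29, -9) and (11, -9)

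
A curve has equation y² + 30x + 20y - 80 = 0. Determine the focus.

(-3/2, -10)

Only y is squared. Complete the square in y: (y + 10)² = -30(x - 6).
Vertex (6, -10); 4p = -30 so p = -15/2. Opens left.
Focus is p units from the vertex along the axis: (h + p, k).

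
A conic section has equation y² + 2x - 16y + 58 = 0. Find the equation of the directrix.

Only y is squared. Complete the square in y: (y - 8)² = -2(x - 3).
Vertex (3, 8); 4p = -2 so p = -1/2. Opens left.
Directrix is the vertical line x = h − p = 3 − (-1/2) = 7/2.

x = 7/2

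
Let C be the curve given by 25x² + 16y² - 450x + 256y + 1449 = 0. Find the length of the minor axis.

Rearranging, 25(x² - 18x) + 16(y² + 16y) = -1449.
Completing the square gives 25(x - 9)² + 16(y + 8)² = -1449 + 2025 + 1024 = 1600.
Divide by 1600: (x - 9)²/64 + (y + 8)²/100 = 1
Ellipse, center (9, -8), major axis vertical; a² = 100, b² = 64.
b² = 64 so b = 8; the minor axis has length 2b = 16.

16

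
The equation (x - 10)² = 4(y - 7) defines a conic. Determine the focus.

(10, 8)

Vertex (10, 7); 4p = 4 so p = 1. Opens up.
Focus is p units from the vertex along the axis: (h, k + p).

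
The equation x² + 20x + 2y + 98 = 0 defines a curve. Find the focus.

Only x is squared. Complete the square in x: (x + 10)² = -2(y - 1).
Vertex (-10, 1); 4p = -2 so p = -1/2. Opens down.
Focus is p units from the vertex along the axis: (h, k + p).

(-10, 1/2)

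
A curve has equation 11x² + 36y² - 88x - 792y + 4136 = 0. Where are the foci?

Group the x- and y-terms: 11(x² - 8x) + 36(y² - 22y) = -4136
Complete the square: 11(x - 4)² + 36(y - 11)² = -4136 + 176 + 4356 = 396
Divide by 396: (x - 4)²/36 + (y - 11)²/11 = 1
Ellipse, center (4, 11), major axis horizontal; a² = 36, b² = 11.
c² = a² - b² = 36 - 11 = 25, so c = 5.
Foci lie on the horizontal axis through the center: (h ± c, k).

(-1, 11) and (9, 11)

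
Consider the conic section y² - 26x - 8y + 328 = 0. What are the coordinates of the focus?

(37/2, 4)

Only y is squared. Complete the square in y: (y - 4)² = 26(x - 12).
Vertex (12, 4); 4p = 26 so p = 13/2. Opens right.
Focus is p units from the vertex along the axis: (h + p, k).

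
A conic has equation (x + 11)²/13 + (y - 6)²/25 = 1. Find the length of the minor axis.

2√13

Center (-11, 6). The larger denominator 25 sits under the y-term, so the major axis is vertical; a² = 25, b² = 13.
b² = 13 so b = √13; the minor axis has length 2b = 2√13.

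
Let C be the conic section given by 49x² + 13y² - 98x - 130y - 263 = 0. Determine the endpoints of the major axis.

Group: 49(x² - 2x) + 13(y² - 10y) = 263
Completing the square gives 49(x - 1)² + 13(y - 5)² = 263 + 49 + 325 = 637.
Divide through by 637 to get (x - 1)²/13 + (y - 5)²/49 = 1.
Ellipse, center (1, 5), major axis vertical; a² = 49, b² = 13.
a = 7. Vertices at (h, k ± a).

(1, -2) and (1, 12)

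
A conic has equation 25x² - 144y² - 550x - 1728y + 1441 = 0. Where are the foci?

Group: 25(x² - 22x) -144(y² + 12y) = -1441
Complete the square: 25(x - 11)² -144(y + 6)² = -1441 + 3025 - 5184 = -3600
Divide through by -3600 to get (y + 6)²/25 - (x - 11)²/144 = 1.
Hyperbola, center (11, -6), transverse axis vertical; a² = 25, b² = 144.
c² = a² + b² = 25 + 144 = 169, so c = 13.
Foci lie on the vertical axis through the center: (h, k ± c).

(11, -19) and (11, 7)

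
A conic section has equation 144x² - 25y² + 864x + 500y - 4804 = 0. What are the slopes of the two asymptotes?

144(x² + 6x) -25(y² - 20y) = 4804
Completing the square gives 144(x + 3)² -25(y - 10)² = 4804 + 1296 - 2500 = 3600.
Dividing both sides by 3600: (x + 3)²/25 - (y - 10)²/144 = 1
Hyperbola, center (-3, 10), transverse axis horizontal; a² = 25, b² = 144.
For a horizontal hyperbola the asymptotes have slope ±b/a.
Here that is ±12/5.

12/5 and -12/5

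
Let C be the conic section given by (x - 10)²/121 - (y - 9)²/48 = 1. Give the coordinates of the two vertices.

Center (10, 9). The positive term is the x-term, so the transverse axis is horizontal; a² = 121, b² = 48.
a = 11. Vertices at (h ± a, k).

(-1, 9) and (21, 9)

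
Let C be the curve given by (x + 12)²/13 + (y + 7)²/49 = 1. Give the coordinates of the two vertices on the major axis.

Center (-12, -7). The larger denominator 49 sits under the y-term, so the major axis is vertical; a² = 49, b² = 13.
a = 7. Vertices at (h, k ± a).

(-12, -14) and (-12, 0)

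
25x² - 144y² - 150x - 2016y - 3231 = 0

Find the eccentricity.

e = 13/5

Collect terms: 25(x² - 6x) -144(y² + 14y) = 3231
25(x - 3)² -144(y + 7)² = 3231 + 225 - 7056 = -3600
Divide by -3600: (y + 7)²/25 - (x - 3)²/144 = 1
Hyperbola, center (3, -7), transverse axis vertical; a² = 25, b² = 144.
c² = a² + b² = 169, so c = 13.
e = c/a = 13/5.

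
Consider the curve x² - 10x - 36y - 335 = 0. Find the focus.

Only x is squared. Complete the square in x: (x - 5)² = 36(y + 10).
Vertex (5, -10); 4p = 36 so p = 9. Opens up.
Focus is p units from the vertex along the axis: (h, k + p).

(5, -1)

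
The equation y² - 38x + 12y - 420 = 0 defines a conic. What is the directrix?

Only y is squared. Complete the square in y: (y + 6)² = 38(x + 12).
Vertex (-12, -6); 4p = 38 so p = 19/2. Opens right.
Directrix is the vertical line x = h − p = -12 − (19/2) = -43/2.

x = -43/2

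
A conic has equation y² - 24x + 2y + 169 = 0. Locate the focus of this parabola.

Only y is squared. Complete the square in y: (y + 1)² = 24(x - 7).
Vertex (7, -1); 4p = 24 so p = 6. Opens right.
Focus is p units from the vertex along the axis: (h + p, k).

(13, -1)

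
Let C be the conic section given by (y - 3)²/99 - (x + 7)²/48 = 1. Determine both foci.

(-7, 3 - 7√3) and (-7, 3 + 7√3)

Center (-7, 3). The positive term is the y-term, so the transverse axis is vertical; a² = 99, b² = 48.
c² = a² + b² = 99 + 48 = 147, so c = 7√3.
Foci lie on the vertical axis through the center: (h, k ± c).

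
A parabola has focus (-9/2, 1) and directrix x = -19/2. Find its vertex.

(-7, 1)

The vertex is the midpoint between the focus and the directrix along the axis of symmetry.
Axis is horizontal (directrix is vertical). Vertex x-coordinate = (-9/2 + (-19/2))/2 = -7; y-coordinate = 1.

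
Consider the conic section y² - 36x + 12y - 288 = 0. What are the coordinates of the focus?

(0, -6)

Only y is squared. Complete the square in y: (y + 6)² = 36(x + 9).
Vertex (-9, -6); 4p = 36 so p = 9. Opens right.
Focus is p units from the vertex along the axis: (h + p, k).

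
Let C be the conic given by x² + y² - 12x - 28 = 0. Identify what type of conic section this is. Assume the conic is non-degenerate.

No xy term. Coefficients of x² and y² are A = 1, C = 1.
A = C (same sign) ⇒ circle.

circle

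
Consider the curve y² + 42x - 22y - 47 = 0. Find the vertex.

(4, 11)

Only y is squared. Complete the square in y: (y - 11)² = -42(x - 4).
Vertex (4, 11); 4p = -42 so p = -21/2. Opens left.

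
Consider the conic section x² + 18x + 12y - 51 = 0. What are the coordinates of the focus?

Only x is squared. Complete the square in x: (x + 9)² = -12(y - 11).
Vertex (-9, 11); 4p = -12 so p = -3. Opens down.
Focus is p units from the vertex along the axis: (h, k + p).

(-9, 8)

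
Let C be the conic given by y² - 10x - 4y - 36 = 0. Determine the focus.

(-3/2, 2)

Only y is squared. Complete the square in y: (y - 2)² = 10(x + 4).
Vertex (-4, 2); 4p = 10 so p = 5/2. Opens right.
Focus is p units from the vertex along the axis: (h + p, k).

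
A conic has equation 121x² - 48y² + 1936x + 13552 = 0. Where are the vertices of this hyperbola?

(-8, -11) and (-8, 11)

Rearranging, 121(x² + 16x) -48y² = -13552.
Complete the square: 121(x + 8)² -48y² = -13552 + 7744 + 0 = -5808
Divide through by -5808 to get y²/121 - (x + 8)²/48 = 1.
Hyperbola, center (-8, 0), transverse axis vertical; a² = 121, b² = 48.
a = 11. Vertices at (h, k ± a).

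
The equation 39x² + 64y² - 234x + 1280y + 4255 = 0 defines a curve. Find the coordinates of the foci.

(-2, -10) and (8, -10)

Group the x- and y-terms: 39(x² - 6x) + 64(y² + 20y) = -4255
Complete the square: 39(x - 3)² + 64(y + 10)² = -4255 + 351 + 6400 = 2496
Divide through by 2496 to get (x - 3)²/64 + (y + 10)²/39 = 1.
Ellipse, center (3, -10), major axis horizontal; a² = 64, b² = 39.
c² = a² - b² = 64 - 39 = 25, so c = 5.
Foci lie on the horizontal axis through the center: (h ± c, k).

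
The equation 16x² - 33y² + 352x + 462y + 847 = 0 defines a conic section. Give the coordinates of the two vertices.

(-11, 3) and (-11, 11)

16(x² + 22x) -33(y² - 14y) = -847
Completing the square gives 16(x + 11)² -33(y - 7)² = -847 + 1936 - 1617 = -528.
Divide by -528: (y - 7)²/16 - (x + 11)²/33 = 1
Hyperbola, center (-11, 7), transverse axis vertical; a² = 16, b² = 33.
a = 4. Vertices at (h, k ± a).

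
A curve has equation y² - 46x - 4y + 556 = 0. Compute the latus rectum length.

46

Only y is squared. Complete the square in y: (y - 2)² = 46(x - 12).
Vertex (12, 2); 4p = 46 so p = 23/2. Opens right.
Latus rectum length = |4p| = 46.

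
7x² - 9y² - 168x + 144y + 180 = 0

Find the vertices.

Group: 7(x² - 24x) -9(y² - 16y) = -180
Complete the square in x and y: 7(x - 12)² -9(y - 8)² = -180 + 1008 - 576 = 252
Divide through by 252 to get (x - 12)²/36 - (y - 8)²/28 = 1.
Hyperbola, center (12, 8), transverse axis horizontal; a² = 36, b² = 28.
a = 6. Vertices at (h ± a, k).

(6, 8) and (18, 8)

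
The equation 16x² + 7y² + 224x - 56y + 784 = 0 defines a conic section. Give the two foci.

(-7, 1) and (-7, 7)

Collect terms: 16(x² + 14x) + 7(y² - 8y) = -784
Complete the square: 16(x + 7)² + 7(y - 4)² = -784 + 784 + 112 = 112
Divide by 112: (x + 7)²/7 + (y - 4)²/16 = 1
Ellipse, center (-7, 4), major axis vertical; a² = 16, b² = 7.
c² = a² - b² = 16 - 7 = 9, so c = 3.
Foci lie on the vertical axis through the center: (h, k ± c).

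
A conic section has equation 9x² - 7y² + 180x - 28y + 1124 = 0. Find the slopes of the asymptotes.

Group the x- and y-terms: 9(x² + 20x) -7(y² + 4y) = -1124
Completing the square gives 9(x + 10)² -7(y + 2)² = -1124 + 900 - 28 = -252.
Divide by -252: (y + 2)²/36 - (x + 10)²/28 = 1
Hyperbola, center (-10, -2), transverse axis vertical; a² = 36, b² = 28.
For a vertical hyperbola the asymptotes have slope ±a/b.
Here that is ±6/2√7 = ±3√7/7.

3√7/7 and -3√7/7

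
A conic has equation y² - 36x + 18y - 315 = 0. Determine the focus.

(-2, -9)

Only y is squared. Complete the square in y: (y + 9)² = 36(x + 11).
Vertex (-11, -9); 4p = 36 so p = 9. Opens right.
Focus is p units from the vertex along the axis: (h + p, k).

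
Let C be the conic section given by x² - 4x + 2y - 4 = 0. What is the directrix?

y = 9/2

Only x is squared. Complete the square in x: (x - 2)² = -2(y - 4).
Vertex (2, 4); 4p = -2 so p = -1/2. Opens down.
Directrix is the horizontal line y = k − p = 4 − (-1/2) = 9/2.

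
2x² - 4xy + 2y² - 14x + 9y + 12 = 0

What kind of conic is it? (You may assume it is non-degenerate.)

parabola

A = 2, B = -4, C = 2.
Discriminant B² − 4AC = (-4)² − 4·2·2 = 0.
B² − 4AC = 0 ⇒ parabola.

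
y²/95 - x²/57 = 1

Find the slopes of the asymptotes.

Center (0, 0). The positive term is the y-term, so the transverse axis is vertical; a² = 95, b² = 57.
For a vertical hyperbola the asymptotes have slope ±a/b.
Here that is ±√95/√57 = ±√15/3.

√15/3 and -√15/3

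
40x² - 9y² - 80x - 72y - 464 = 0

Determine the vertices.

Group: 40(x² - 2x) -9(y² + 8y) = 464
Complete the square: 40(x - 1)² -9(y + 4)² = 464 + 40 - 144 = 360
Divide through by 360 to get (x - 1)²/9 - (y + 4)²/40 = 1.
Hyperbola, center (1, -4), transverse axis horizontal; a² = 9, b² = 40.
a = 3. Vertices at (h ± a, k).

(-2, -4) and (4, -4)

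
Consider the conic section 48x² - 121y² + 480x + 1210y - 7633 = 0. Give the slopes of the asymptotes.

4√3/11 and -4√3/11

48(x² + 10x) -121(y² - 10y) = 7633
Completing the square gives 48(x + 5)² -121(y - 5)² = 7633 + 1200 - 3025 = 5808.
Divide by 5808: (x + 5)²/121 - (y - 5)²/48 = 1
Hyperbola, center (-5, 5), transverse axis horizontal; a² = 121, b² = 48.
For a horizontal hyperbola the asymptotes have slope ±b/a.
Here that is ±4√3/11.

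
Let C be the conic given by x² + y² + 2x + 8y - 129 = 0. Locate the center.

(-1, -4)

Collect terms: (x² + 2x) + (y² + 8y) = 129
(x + 1)² + (y + 4)² = 129 + 1 + 16 = 146
So (x + 1)² + (y + 4)² = 146.
Circle centered at (-1, -4) with r² = 146.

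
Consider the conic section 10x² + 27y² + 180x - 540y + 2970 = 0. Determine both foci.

(-9 - √34, 10) and (-9 + √34, 10)

Group: 10(x² + 18x) + 27(y² - 20y) = -2970
10(x + 9)² + 27(y - 10)² = -2970 + 810 + 2700 = 540
Dividing both sides by 540: (x + 9)²/54 + (y - 10)²/20 = 1
Ellipse, center (-9, 10), major axis horizontal; a² = 54, b² = 20.
c² = a² - b² = 54 - 20 = 34, so c = √34.
Foci lie on the horizontal axis through the center: (h ± c, k).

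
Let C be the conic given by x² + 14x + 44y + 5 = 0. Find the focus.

(-7, -10)

Only x is squared. Complete the square in x: (x + 7)² = -44(y - 1).
Vertex (-7, 1); 4p = -44 so p = -11. Opens down.
Focus is p units from the vertex along the axis: (h, k + p).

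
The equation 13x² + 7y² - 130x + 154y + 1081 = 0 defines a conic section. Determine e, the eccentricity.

Group the x- and y-terms: 13(x² - 10x) + 7(y² + 22y) = -1081
Completing the square gives 13(x - 5)² + 7(y + 11)² = -1081 + 325 + 847 = 91.
Dividing both sides by 91: (x - 5)²/7 + (y + 11)²/13 = 1
Ellipse, center (5, -11), major axis vertical; a² = 13, b² = 7.
c² = a² - b² = 6, so c = √6.
e = c/a = √6/√13 = √78/13.

e = √78/13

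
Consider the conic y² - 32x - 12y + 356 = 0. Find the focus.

(18, 6)

Only y is squared. Complete the square in y: (y - 6)² = 32(x - 10).
Vertex (10, 6); 4p = 32 so p = 8. Opens right.
Focus is p units from the vertex along the axis: (h + p, k).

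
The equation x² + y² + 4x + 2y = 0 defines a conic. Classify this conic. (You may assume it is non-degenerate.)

No xy term. Coefficients of x² and y² are A = 1, C = 1.
A = C (same sign) ⇒ circle.

circle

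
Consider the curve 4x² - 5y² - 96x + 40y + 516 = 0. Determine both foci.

(12, 1) and (12, 7)

Collect terms: 4(x² - 24x) -5(y² - 8y) = -516
Complete the square: 4(x - 12)² -5(y - 4)² = -516 + 576 - 80 = -20
Divide through by -20 to get (y - 4)²/4 - (x - 12)²/5 = 1.
Hyperbola, center (12, 4), transverse axis vertical; a² = 4, b² = 5.
c² = a² + b² = 4 + 5 = 9, so c = 3.
Foci lie on the vertical axis through the center: (h, k ± c).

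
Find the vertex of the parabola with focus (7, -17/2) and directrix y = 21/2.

The vertex is the midpoint between the focus and the directrix along the axis of symmetry.
Axis is vertical (directrix is horizontal). Vertex y-coordinate = (-17/2 + 21/2)/2 = 1; x-coordinate = 7.

(7, 1)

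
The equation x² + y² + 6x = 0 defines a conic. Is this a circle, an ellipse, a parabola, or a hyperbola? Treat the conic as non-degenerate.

No xy term. Coefficients of x² and y² are A = 1, C = 1.
A = C (same sign) ⇒ circle.

circle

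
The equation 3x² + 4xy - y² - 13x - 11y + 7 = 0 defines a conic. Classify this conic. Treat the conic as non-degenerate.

hyperbola

A = 3, B = 4, C = -1.
Discriminant B² − 4AC = 4² − 4·3·(-1) = 28.
B² − 4AC > 0 ⇒ hyperbola.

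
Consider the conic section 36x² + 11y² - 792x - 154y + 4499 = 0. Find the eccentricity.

e = 5/6

Rearranging, 36(x² - 22x) + 11(y² - 14y) = -4499.
Completing the square gives 36(x - 11)² + 11(y - 7)² = -4499 + 4356 + 539 = 396.
Divide by 396: (x - 11)²/11 + (y - 7)²/36 = 1
Ellipse, center (11, 7), major axis vertical; a² = 36, b² = 11.
c² = a² - b² = 25, so c = 5.
e = c/a = 5/6.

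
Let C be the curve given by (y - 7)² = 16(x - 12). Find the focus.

(16, 7)

Vertex (12, 7); 4p = 16 so p = 4. Opens right.
Focus is p units from the vertex along the axis: (h + p, k).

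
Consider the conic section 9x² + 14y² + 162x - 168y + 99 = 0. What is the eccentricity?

e = √70/14

9(x² + 18x) + 14(y² - 12y) = -99
Completing the square gives 9(x + 9)² + 14(y - 6)² = -99 + 729 + 504 = 1134.
Dividing both sides by 1134: (x + 9)²/126 + (y - 6)²/81 = 1
Ellipse, center (-9, 6), major axis horizontal; a² = 126, b² = 81.
c² = a² - b² = 45, so c = 3√5.
e = c/a = 3√5/3√14 = √70/14.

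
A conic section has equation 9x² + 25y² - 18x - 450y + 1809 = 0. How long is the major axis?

9(x² - 2x) + 25(y² - 18y) = -1809
Complete the square: 9(x - 1)² + 25(y - 9)² = -1809 + 9 + 2025 = 225
Divide by 225: (x - 1)²/25 + (y - 9)²/9 = 1
Ellipse, center (1, 9), major axis horizontal; a² = 25, b² = 9.
a² = 25 so a = 5; the major axis has length 2a = 10.

10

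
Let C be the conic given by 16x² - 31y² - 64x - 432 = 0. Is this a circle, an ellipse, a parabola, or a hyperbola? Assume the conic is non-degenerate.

hyperbola

No xy term. Coefficients of x² and y² are A = 16, C = -31.
A and C have opposite signs ⇒ hyperbola.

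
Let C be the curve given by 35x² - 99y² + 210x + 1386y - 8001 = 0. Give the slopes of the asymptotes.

√385/33 and -√385/33

Group the x- and y-terms: 35(x² + 6x) -99(y² - 14y) = 8001
Complete the square in x and y: 35(x + 3)² -99(y - 7)² = 8001 + 315 - 4851 = 3465
Divide through by 3465 to get (x + 3)²/99 - (y - 7)²/35 = 1.
Hyperbola, center (-3, 7), transverse axis horizontal; a² = 99, b² = 35.
For a horizontal hyperbola the asymptotes have slope ±b/a.
Here that is ±√35/3√11 = ±√385/33.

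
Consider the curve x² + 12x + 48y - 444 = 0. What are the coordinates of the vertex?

(-6, 10)

Only x is squared. Complete the square in x: (x + 6)² = -48(y - 10).
Vertex (-6, 10); 4p = -48 so p = -12. Opens down.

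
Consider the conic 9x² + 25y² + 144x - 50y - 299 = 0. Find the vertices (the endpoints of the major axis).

(-18, 1) and (2, 1)

Group: 9(x² + 16x) + 25(y² - 2y) = 299
Complete the square in x and y: 9(x + 8)² + 25(y - 1)² = 299 + 576 + 25 = 900
Divide through by 900 to get (x + 8)²/100 + (y - 1)²/36 = 1.
Ellipse, center (-8, 1), major axis horizontal; a² = 100, b² = 36.
a = 10. Vertices at (h ± a, k).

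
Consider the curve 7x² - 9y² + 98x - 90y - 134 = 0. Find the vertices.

7(x² + 14x) -9(y² + 10y) = 134
7(x + 7)² -9(y + 5)² = 134 + 343 - 225 = 252
Dividing both sides by 252: (x + 7)²/36 - (y + 5)²/28 = 1
Hyperbola, center (-7, -5), transverse axis horizontal; a² = 36, b² = 28.
a = 6. Vertices at (h ± a, k).

(-13, -5) and (-1, -5)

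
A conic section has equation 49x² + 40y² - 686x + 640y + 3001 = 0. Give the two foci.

(7, -11) and (7, -5)

49(x² - 14x) + 40(y² + 16y) = -3001
49(x - 7)² + 40(y + 8)² = -3001 + 2401 + 2560 = 1960
Dividing both sides by 1960: (x - 7)²/40 + (y + 8)²/49 = 1
Ellipse, center (7, -8), major axis vertical; a² = 49, b² = 40.
c² = a² - b² = 49 - 40 = 9, so c = 3.
Foci lie on the vertical axis through the center: (h, k ± c).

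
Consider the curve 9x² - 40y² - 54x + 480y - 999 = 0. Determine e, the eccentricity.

Rearranging, 9(x² - 6x) -40(y² - 12y) = 999.
Complete the square in x and y: 9(x - 3)² -40(y - 6)² = 999 + 81 - 1440 = -360
Divide by -360: (y - 6)²/9 - (x - 3)²/40 = 1
Hyperbola, center (3, 6), transverse axis vertical; a² = 9, b² = 40.
c² = a² + b² = 49, so c = 7.
e = c/a = 7/3.

e = 7/3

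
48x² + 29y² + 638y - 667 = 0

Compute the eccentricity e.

e = √57/12

Group the x- and y-terms: 48x² + 29(y² + 22y) = 667
Complete the square: 48x² + 29(y + 11)² = 667 + 0 + 3509 = 4176
Dividing both sides by 4176: x²/87 + (y + 11)²/144 = 1
Ellipse, center (0, -11), major axis vertical; a² = 144, b² = 87.
c² = a² - b² = 57, so c = √57.
e = c/a = √57/12.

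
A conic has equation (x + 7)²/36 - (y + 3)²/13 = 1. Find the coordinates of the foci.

(-14, -3) and (0, -3)

Center (-7, -3). The positive term is the x-term, so the transverse axis is horizontal; a² = 36, b² = 13.
c² = a² + b² = 36 + 13 = 49, so c = 7.
Foci lie on the horizontal axis through the center: (h ± c, k).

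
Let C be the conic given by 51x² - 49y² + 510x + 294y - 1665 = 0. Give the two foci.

(-15, 3) and (5, 3)

51(x² + 10x) -49(y² - 6y) = 1665
Completing the square gives 51(x + 5)² -49(y - 3)² = 1665 + 1275 - 441 = 2499.
Divide through by 2499 to get (x + 5)²/49 - (y - 3)²/51 = 1.
Hyperbola, center (-5, 3), transverse axis horizontal; a² = 49, b² = 51.
c² = a² + b² = 49 + 51 = 100, so c = 10.
Foci lie on the horizontal axis through the center: (h ± c, k).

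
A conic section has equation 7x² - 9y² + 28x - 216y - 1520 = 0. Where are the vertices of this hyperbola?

Rearranging, 7(x² + 4x) -9(y² + 24y) = 1520.
Complete the square: 7(x + 2)² -9(y + 12)² = 1520 + 28 - 1296 = 252
Dividing both sides by 252: (x + 2)²/36 - (y + 12)²/28 = 1
Hyperbola, center (-2, -12), transverse axis horizontal; a² = 36, b² = 28.
a = 6. Vertices at (h ± a, k).

(-8, -12) and (4, -12)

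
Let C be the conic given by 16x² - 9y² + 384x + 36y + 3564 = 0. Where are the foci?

Collect terms: 16(x² + 24x) -9(y² - 4y) = -3564
16(x + 12)² -9(y - 2)² = -3564 + 2304 - 36 = -1296
Dividing both sides by -1296: (y - 2)²/144 - (x + 12)²/81 = 1
Hyperbola, center (-12, 2), transverse axis vertical; a² = 144, b² = 81.
c² = a² + b² = 144 + 81 = 225, so c = 15.
Foci lie on the vertical axis through the center: (h, k ± c).

(-12, -13) and (-12, 17)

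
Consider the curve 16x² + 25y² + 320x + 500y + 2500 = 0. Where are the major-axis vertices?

Rearranging, 16(x² + 20x) + 25(y² + 20y) = -2500.
Complete the square in x and y: 16(x + 10)² + 25(y + 10)² = -2500 + 1600 + 2500 = 1600
Divide by 1600: (x + 10)²/100 + (y + 10)²/64 = 1
Ellipse, center (-10, -10), major axis horizontal; a² = 100, b² = 64.
a = 10. Vertices at (h ± a, k).

(-20, -10) and (0, -10)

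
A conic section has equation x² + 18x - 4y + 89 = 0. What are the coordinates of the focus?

Only x is squared. Complete the square in x: (x + 9)² = 4(y - 2).
Vertex (-9, 2); 4p = 4 so p = 1. Opens up.
Focus is p units from the vertex along the axis: (h, k + p).

(-9, 3)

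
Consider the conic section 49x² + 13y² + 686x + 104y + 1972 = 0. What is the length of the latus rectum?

Rearranging, 49(x² + 14x) + 13(y² + 8y) = -1972.
Complete the square in x and y: 49(x + 7)² + 13(y + 4)² = -1972 + 2401 + 208 = 637
Dividing both sides by 637: (x + 7)²/13 + (y + 4)²/49 = 1
Ellipse, center (-7, -4), major axis vertical; a² = 49, b² = 13.
Latus rectum length = 2b²/a = 2·13/7 = 26/7.

26/7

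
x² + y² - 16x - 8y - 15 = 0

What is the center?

Collect terms: (x² - 16x) + (y² - 8y) = 15
Complete the square: (x - 8)² + (y - 4)² = 15 + 64 + 16 = 95
So (x - 8)² + (y - 4)² = 95.
Circle centered at (8, 4) with r² = 95.

(8, 4)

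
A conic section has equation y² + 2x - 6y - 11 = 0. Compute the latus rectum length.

2

Only y is squared. Complete the square in y: (y - 3)² = -2(x - 10).
Vertex (10, 3); 4p = -2 so p = -1/2. Opens left.
Latus rectum length = |4p| = 2.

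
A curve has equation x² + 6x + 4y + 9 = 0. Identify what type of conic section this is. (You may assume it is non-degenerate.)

No xy term. Coefficients of x² and y² are A = 1, C = 0.
Exactly one squared variable ⇒ parabola.

parabola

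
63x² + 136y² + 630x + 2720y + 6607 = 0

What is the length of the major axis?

4√34

Group: 63(x² + 10x) + 136(y² + 20y) = -6607
Complete the square: 63(x + 5)² + 136(y + 10)² = -6607 + 1575 + 13600 = 8568
Dividing both sides by 8568: (x + 5)²/136 + (y + 10)²/63 = 1
Ellipse, center (-5, -10), major axis horizontal; a² = 136, b² = 63.
a² = 136 so a = 2√34; the major axis has length 2a = 4√34.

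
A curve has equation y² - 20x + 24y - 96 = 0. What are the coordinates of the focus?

(-7, -12)

Only y is squared. Complete the square in y: (y + 12)² = 20(x + 12).
Vertex (-12, -12); 4p = 20 so p = 5. Opens right.
Focus is p units from the vertex along the axis: (h + p, k).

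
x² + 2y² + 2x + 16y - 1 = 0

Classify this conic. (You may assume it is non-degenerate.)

ellipse

No xy term. Coefficients of x² and y² are A = 1, C = 2.
A and C have the same sign but A ≠ C ⇒ ellipse.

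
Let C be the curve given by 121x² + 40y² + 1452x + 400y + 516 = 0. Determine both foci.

Rearranging, 121(x² + 12x) + 40(y² + 10y) = -516.
121(x + 6)² + 40(y + 5)² = -516 + 4356 + 1000 = 4840
Divide through by 4840 to get (x + 6)²/40 + (y + 5)²/121 = 1.
Ellipse, center (-6, -5), major axis vertical; a² = 121, b² = 40.
c² = a² - b² = 121 - 40 = 81, so c = 9.
Foci lie on the vertical axis through the center: (h, k ± c).

(-6, -14) and (-6, 4)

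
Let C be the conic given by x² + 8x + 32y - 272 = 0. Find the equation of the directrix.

Only x is squared. Complete the square in x: (x + 4)² = -32(y - 9).
Vertex (-4, 9); 4p = -32 so p = -8. Opens down.
Directrix is the horizontal line y = k − p = 9 − (-8) = 17.

y = 17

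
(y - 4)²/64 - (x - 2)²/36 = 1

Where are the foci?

Center (2, 4). The positive term is the y-term, so the transverse axis is vertical; a² = 64, b² = 36.
c² = a² + b² = 64 + 36 = 100, so c = 10.
Foci lie on the vertical axis through the center: (h, k ± c).

(2, -6) and (2, 14)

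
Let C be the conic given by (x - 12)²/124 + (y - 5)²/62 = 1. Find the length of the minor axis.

Center (12, 5). The larger denominator 124 sits under the x-term, so the major axis is horizontal; a² = 124, b² = 62.
b² = 62 so b = √62; the minor axis has length 2b = 2√62.

2√62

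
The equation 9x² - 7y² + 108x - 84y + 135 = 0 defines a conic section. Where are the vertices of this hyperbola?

9(x² + 12x) -7(y² + 12y) = -135
Complete the square in x and y: 9(x + 6)² -7(y + 6)² = -135 + 324 - 252 = -63
Divide through by -63 to get (y + 6)²/9 - (x + 6)²/7 = 1.
Hyperbola, center (-6, -6), transverse axis vertical; a² = 9, b² = 7.
a = 3. Vertices at (h, k ± a).

(-6, -9) and (-6, -3)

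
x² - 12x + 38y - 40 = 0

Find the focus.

(6, -15/2)

Only x is squared. Complete the square in x: (x - 6)² = -38(y - 2).
Vertex (6, 2); 4p = -38 so p = -19/2. Opens down.
Focus is p units from the vertex along the axis: (h, k + p).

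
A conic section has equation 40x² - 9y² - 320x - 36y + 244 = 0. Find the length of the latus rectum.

Group the x- and y-terms: 40(x² - 8x) -9(y² + 4y) = -244
Complete the square in x and y: 40(x - 4)² -9(y + 2)² = -244 + 640 - 36 = 360
Divide through by 360 to get (x - 4)²/9 - (y + 2)²/40 = 1.
Hyperbola, center (4, -2), transverse axis horizontal; a² = 9, b² = 40.
Latus rectum length = 2b²/a = 2·40/3 = 80/3.

80/3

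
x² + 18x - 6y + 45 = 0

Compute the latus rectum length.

6

Only x is squared. Complete the square in x: (x + 9)² = 6(y + 6).
Vertex (-9, -6); 4p = 6 so p = 3/2. Opens up.
Latus rectum length = |4p| = 6.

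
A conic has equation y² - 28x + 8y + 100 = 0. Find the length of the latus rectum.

Only y is squared. Complete the square in y: (y + 4)² = 28(x - 3).
Vertex (3, -4); 4p = 28 so p = 7. Opens right.
Latus rectum length = |4p| = 28.

28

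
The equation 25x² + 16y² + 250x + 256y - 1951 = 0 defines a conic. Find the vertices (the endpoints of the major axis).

(-5, -23) and (-5, 7)

Group: 25(x² + 10x) + 16(y² + 16y) = 1951
25(x + 5)² + 16(y + 8)² = 1951 + 625 + 1024 = 3600
Divide through by 3600 to get (x + 5)²/144 + (y + 8)²/225 = 1.
Ellipse, center (-5, -8), major axis vertical; a² = 225, b² = 144.
a = 15. Vertices at (h, k ± a).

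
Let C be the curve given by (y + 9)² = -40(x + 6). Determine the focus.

Vertex (-6, -9); 4p = -40 so p = -10. Opens left.
Focus is p units from the vertex along the axis: (h + p, k).

(-16, -9)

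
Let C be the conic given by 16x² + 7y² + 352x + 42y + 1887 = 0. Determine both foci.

(-11, -6) and (-11, 0)

Group the x- and y-terms: 16(x² + 22x) + 7(y² + 6y) = -1887
Complete the square in x and y: 16(x + 11)² + 7(y + 3)² = -1887 + 1936 + 63 = 112
Divide through by 112 to get (x + 11)²/7 + (y + 3)²/16 = 1.
Ellipse, center (-11, -3), major axis vertical; a² = 16, b² = 7.
c² = a² - b² = 16 - 7 = 9, so c = 3.
Foci lie on the vertical axis through the center: (h, k ± c).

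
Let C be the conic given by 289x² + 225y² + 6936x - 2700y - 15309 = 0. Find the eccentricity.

Group: 289(x² + 24x) + 225(y² - 12y) = 15309
Complete the square in x and y: 289(x + 12)² + 225(y - 6)² = 15309 + 41616 + 8100 = 65025
Divide through by 65025 to get (x + 12)²/225 + (y - 6)²/289 = 1.
Ellipse, center (-12, 6), major axis vertical; a² = 289, b² = 225.
c² = a² - b² = 64, so c = 8.
e = c/a = 8/17.

e = 8/17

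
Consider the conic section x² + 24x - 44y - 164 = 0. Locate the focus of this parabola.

Only x is squared. Complete the square in x: (x + 12)² = 44(y + 7).
Vertex (-12, -7); 4p = 44 so p = 11. Opens up.
Focus is p units from the vertex along the axis: (h, k + p).

(-12, 4)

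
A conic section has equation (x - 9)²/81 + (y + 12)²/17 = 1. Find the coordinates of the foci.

(1, -12) and (17, -12)

Center (9, -12). The larger denominator 81 sits under the x-term, so the major axis is horizontal; a² = 81, b² = 17.
c² = a² - b² = 81 - 17 = 64, so c = 8.
Foci lie on the horizontal axis through the center: (h ± c, k).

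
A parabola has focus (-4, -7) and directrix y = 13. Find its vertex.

(-4, 3)

The vertex is the midpoint between the focus and the directrix along the axis of symmetry.
Axis is vertical (directrix is horizontal). Vertex y-coordinate = (-7 + 13)/2 = 3; x-coordinate = -4.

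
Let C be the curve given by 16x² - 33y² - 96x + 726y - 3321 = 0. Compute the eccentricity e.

e = 7/4

Collect terms: 16(x² - 6x) -33(y² - 22y) = 3321
Completing the square gives 16(x - 3)² -33(y - 11)² = 3321 + 144 - 3993 = -528.
Dividing both sides by -528: (y - 11)²/16 - (x - 3)²/33 = 1
Hyperbola, center (3, 11), transverse axis vertical; a² = 16, b² = 33.
c² = a² + b² = 49, so c = 7.
e = c/a = 7/4.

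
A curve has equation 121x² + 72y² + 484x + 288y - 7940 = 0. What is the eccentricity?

121(x² + 4x) + 72(y² + 4y) = 7940
Complete the square in x and y: 121(x + 2)² + 72(y + 2)² = 7940 + 484 + 288 = 8712
Divide by 8712: (x + 2)²/72 + (y + 2)²/121 = 1
Ellipse, center (-2, -2), major axis vertical; a² = 121, b² = 72.
c² = a² - b² = 49, so c = 7.
e = c/a = 7/11.

e = 7/11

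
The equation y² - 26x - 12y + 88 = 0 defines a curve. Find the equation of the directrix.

x = -9/2

Only y is squared. Complete the square in y: (y - 6)² = 26(x - 2).
Vertex (2, 6); 4p = 26 so p = 13/2. Opens right.
Directrix is the vertical line x = h − p = 2 − (13/2) = -9/2.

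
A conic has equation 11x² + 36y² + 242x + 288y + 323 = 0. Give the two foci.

(-21, -4) and (-1, -4)

Rearranging, 11(x² + 22x) + 36(y² + 8y) = -323.
11(x + 11)² + 36(y + 4)² = -323 + 1331 + 576 = 1584
Divide by 1584: (x + 11)²/144 + (y + 4)²/44 = 1
Ellipse, center (-11, -4), major axis horizontal; a² = 144, b² = 44.
c² = a² - b² = 144 - 44 = 100, so c = 10.
Foci lie on the horizontal axis through the center: (h ± c, k).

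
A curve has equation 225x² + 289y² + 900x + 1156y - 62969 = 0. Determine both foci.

225(x² + 4x) + 289(y² + 4y) = 62969
Completing the square gives 225(x + 2)² + 289(y + 2)² = 62969 + 900 + 1156 = 65025.
Divide by 65025: (x + 2)²/289 + (y + 2)²/225 = 1
Ellipse, center (-2, -2), major axis horizontal; a² = 289, b² = 225.
c² = a² - b² = 289 - 225 = 64, so c = 8.
Foci lie on the horizontal axis through the center: (h ± c, k).

(-10, -2) and (6, -2)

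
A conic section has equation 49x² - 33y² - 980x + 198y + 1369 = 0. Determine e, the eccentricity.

Group: 49(x² - 20x) -33(y² - 6y) = -1369
Complete the square in x and y: 49(x - 10)² -33(y - 3)² = -1369 + 4900 - 297 = 3234
Divide by 3234: (x - 10)²/66 - (y - 3)²/98 = 1
Hyperbola, center (10, 3), transverse axis horizontal; a² = 66, b² = 98.
c² = a² + b² = 164, so c = 2√41.
e = c/a = 2√41/√66 = √2706/33.

e = √2706/33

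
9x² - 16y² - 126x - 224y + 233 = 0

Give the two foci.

(7, -17) and (7, 3)

Collect terms: 9(x² - 14x) -16(y² + 14y) = -233
Complete the square in x and y: 9(x - 7)² -16(y + 7)² = -233 + 441 - 784 = -576
Divide through by -576 to get (y + 7)²/36 - (x - 7)²/64 = 1.
Hyperbola, center (7, -7), transverse axis vertical; a² = 36, b² = 64.
c² = a² + b² = 36 + 64 = 100, so c = 10.
Foci lie on the vertical axis through the center: (h, k ± c).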